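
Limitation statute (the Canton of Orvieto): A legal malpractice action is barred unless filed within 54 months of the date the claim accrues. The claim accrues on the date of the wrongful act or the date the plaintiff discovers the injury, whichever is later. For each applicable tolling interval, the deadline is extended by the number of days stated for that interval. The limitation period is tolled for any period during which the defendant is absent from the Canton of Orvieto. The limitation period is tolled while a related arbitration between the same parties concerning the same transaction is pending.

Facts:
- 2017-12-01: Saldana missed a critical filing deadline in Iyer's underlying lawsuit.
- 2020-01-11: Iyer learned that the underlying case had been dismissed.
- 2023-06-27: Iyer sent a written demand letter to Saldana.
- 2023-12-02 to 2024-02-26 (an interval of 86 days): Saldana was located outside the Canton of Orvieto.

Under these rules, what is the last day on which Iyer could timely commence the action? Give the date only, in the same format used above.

2024-10-05

The claim accrued on 2020-01-11 — the later of the 2017-12-01 act and the 2020-01-11 discovery.
54 months from 2020-01-11 is 2024-07-11.
The defendant's absence from the jurisdiction from 2023-12-02 to 2024-02-26 tolled the period for 86 days, extending the deadline to 2024-10-05.
Nothing else in the chronology tolls or restarts the period.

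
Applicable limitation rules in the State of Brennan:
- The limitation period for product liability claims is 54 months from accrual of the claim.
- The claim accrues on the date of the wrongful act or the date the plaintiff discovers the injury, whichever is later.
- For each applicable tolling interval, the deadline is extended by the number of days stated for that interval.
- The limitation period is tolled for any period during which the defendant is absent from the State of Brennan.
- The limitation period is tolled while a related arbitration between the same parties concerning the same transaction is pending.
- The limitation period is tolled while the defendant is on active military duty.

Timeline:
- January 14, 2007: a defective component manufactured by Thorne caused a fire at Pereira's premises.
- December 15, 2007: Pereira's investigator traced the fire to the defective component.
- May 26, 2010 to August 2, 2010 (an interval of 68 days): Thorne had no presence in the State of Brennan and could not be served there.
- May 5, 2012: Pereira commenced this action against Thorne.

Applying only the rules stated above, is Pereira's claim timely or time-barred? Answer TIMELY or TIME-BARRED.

Taking the later of the act (January 14, 2007) and discovery (December 15, 2007), the claim accrued on December 15, 2007.
The untolled deadline — 54 months after December 15, 2007 — is June 15, 2012.
The defendant's absence from the jurisdiction from May 26, 2010 to August 2, 2010 tolled the period for 68 days, extending the deadline to August 22, 2012.
The May 5, 2012 filing precedes the August 22, 2012 deadline; the claim is timely.

TIMELY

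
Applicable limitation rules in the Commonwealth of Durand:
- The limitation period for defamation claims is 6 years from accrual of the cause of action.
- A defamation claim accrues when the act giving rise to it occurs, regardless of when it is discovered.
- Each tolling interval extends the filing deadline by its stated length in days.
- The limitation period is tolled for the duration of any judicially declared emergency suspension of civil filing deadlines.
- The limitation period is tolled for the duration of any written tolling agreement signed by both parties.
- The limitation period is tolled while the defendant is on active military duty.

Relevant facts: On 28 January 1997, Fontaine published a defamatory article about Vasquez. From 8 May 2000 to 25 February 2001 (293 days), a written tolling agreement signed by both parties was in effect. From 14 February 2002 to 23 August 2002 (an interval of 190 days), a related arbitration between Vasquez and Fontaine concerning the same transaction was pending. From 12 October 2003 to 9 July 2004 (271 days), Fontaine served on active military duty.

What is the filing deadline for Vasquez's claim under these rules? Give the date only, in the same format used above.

The cause of action accrued on 28 January 1997, the date of the act.
6 years from 28 January 1997 is 28 January 2003.
Because the written tolling agreement ran from 8 May 2000 to 25 February 2001, the deadline is extended by 293 days to 17 November 2003.
Because the defendant's active military service ran from 12 October 2003 to 9 July 2004, the deadline is extended by 271 days to 14 August 2004.
Although a pending arbitration ran from 14 February 2002 to 23 August 2002, the stated rules do not make that a tolling event, so it is disregarded.

14 August 2004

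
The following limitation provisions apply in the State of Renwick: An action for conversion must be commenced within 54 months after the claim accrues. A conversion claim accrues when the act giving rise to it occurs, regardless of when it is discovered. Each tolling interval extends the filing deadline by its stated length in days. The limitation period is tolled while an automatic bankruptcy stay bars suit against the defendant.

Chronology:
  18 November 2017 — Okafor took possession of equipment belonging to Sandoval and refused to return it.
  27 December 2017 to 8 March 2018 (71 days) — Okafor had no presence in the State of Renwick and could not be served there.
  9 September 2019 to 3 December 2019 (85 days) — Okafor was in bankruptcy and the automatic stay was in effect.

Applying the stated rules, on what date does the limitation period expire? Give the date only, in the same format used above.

The limitation period began to run on 18 November 2017.
54 months from 18 November 2017 is 18 May 2022.
Because the automatic bankruptcy stay ran from 9 September 2019 to 3 December 2019, the deadline is extended by 85 days to 11 August 2022.
Although the defendant's absence ran from 27 December 2017 to 8 March 2018, the stated rules do not make that a tolling event, so it is disregarded.

11 August 2022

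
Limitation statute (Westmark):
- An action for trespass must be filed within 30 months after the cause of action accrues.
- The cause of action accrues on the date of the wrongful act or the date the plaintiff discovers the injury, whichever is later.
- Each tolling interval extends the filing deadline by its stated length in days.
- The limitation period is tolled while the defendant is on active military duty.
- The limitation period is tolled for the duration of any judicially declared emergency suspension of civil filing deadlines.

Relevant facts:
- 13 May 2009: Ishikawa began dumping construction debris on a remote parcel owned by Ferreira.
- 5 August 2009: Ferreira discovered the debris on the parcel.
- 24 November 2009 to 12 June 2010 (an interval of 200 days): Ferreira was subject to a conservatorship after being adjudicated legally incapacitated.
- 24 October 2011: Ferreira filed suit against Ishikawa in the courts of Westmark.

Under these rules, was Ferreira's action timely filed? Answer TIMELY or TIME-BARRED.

The claim accrued on 5 August 2009 — the later of the 13 May 2009 act and the 5 August 2009 discovery.
The untolled deadline — 30 months after 5 August 2009 — is 5 February 2012.
The plaintiff's legal incapacity from 24 November 2009 to 12 June 2010 does not toll the period, because no stated rule makes the plaintiff's incapacity a tolling event.
Filing on 24 October 2011 beat the 5 February 2012 deadline — the action is timely.

TIMELY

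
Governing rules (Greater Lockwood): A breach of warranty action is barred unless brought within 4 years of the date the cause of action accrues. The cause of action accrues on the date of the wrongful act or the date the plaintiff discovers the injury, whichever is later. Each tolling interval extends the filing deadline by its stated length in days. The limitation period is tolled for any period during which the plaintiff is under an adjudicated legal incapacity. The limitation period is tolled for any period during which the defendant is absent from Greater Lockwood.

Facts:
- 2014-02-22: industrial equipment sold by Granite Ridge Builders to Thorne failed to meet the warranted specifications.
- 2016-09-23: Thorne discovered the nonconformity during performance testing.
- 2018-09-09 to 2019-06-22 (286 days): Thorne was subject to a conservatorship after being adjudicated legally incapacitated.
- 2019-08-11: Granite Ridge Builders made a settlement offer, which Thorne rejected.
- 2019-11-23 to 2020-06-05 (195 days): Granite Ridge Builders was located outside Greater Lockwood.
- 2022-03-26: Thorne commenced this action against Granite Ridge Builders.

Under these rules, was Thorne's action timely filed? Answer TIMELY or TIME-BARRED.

Because discovery on 2016-09-23 post-dates the 2014-02-22 act, accrual under the later-of rule falls on 2016-09-23.
The untolled deadline — 4 years after 2016-09-23 — is 2020-09-23.
The plaintiff's legal incapacity from 2018-09-09 to 2019-06-22 tolled the period for 286 days, extending the deadline to 2021-07-06.
The defendant's absence from the jurisdiction from 2019-11-23 to 2020-06-05 tolled the period for 195 days, extending the deadline to 2022-01-17.
The other events in the timeline have no effect on the limitation period under the stated rules.
Filing on 2022-03-26 missed the 2022-01-17 deadline — the action is time-barred.

TIME-BARRED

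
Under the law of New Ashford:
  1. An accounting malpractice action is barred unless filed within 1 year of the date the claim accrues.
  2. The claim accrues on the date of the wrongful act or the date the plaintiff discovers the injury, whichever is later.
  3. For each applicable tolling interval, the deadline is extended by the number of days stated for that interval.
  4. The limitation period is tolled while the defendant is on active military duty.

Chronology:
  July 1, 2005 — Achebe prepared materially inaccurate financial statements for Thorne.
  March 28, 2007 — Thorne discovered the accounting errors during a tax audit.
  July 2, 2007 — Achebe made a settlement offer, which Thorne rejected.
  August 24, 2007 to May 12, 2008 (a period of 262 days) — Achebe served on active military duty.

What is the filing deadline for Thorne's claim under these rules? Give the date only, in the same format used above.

The claim accrued on March 28, 2007 — the later of the July 1, 2005 act and the March 28, 2007 discovery.
The untolled deadline — 1 year after March 28, 2007 — is March 28, 2008.
The period was tolled for 262 days by the defendant's active military service (August 24, 2007 to May 12, 2008), pushing the deadline to December 15, 2008.
None of the other events listed affects the running of the period under the stated rules.

December 15, 2008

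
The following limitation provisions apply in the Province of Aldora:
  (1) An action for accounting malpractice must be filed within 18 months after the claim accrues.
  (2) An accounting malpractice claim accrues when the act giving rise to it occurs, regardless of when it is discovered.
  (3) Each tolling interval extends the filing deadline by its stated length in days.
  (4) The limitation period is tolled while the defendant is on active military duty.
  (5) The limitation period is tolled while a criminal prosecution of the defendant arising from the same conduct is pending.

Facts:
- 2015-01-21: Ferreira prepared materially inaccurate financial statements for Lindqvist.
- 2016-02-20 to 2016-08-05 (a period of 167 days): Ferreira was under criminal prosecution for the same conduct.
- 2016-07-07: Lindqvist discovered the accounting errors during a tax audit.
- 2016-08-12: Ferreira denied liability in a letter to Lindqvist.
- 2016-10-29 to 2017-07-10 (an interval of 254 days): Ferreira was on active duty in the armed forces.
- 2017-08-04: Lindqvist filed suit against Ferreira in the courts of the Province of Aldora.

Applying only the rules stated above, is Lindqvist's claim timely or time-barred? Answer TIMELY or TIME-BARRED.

Accrual is governed by the date of the act, so the period began to run on 2015-01-21; the later discovery on 2016-07-07 is irrelevant under the stated rule.
The untolled deadline — 18 months after 2015-01-21 — is 2016-07-21.
The period was tolled for 167 days by the pending criminal prosecution (2016-02-20 to 2016-08-05), pushing the deadline to 2017-01-04.
The period was tolled for 254 days by the defendant's active military service (2016-10-29 to 2017-07-10), pushing the deadline to 2017-09-15.
Nothing else in the chronology tolls or restarts the period.
Filing on 2017-08-04 beat the 2017-09-15 deadline — the action is timely.

TIMELY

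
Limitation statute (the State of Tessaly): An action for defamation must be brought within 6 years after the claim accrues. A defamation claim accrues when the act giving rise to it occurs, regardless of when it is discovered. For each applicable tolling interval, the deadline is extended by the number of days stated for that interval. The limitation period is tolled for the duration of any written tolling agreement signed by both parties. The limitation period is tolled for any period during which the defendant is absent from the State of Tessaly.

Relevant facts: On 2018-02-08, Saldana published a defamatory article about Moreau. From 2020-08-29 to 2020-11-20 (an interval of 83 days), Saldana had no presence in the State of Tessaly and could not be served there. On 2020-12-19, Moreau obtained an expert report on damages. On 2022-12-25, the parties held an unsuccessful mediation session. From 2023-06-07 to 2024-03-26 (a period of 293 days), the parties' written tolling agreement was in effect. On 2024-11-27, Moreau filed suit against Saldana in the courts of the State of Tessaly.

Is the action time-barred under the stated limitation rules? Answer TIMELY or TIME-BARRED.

TIMELY

The claim accrued on 2018-02-08, the date of the act.
The untolled deadline — 6 years after 2018-02-08 — is 2024-02-08.
Because the defendant's absence from the jurisdiction ran from 2020-08-29 to 2020-11-20, the deadline is extended by 83 days to 2024-05-01.
Because the written tolling agreement ran from 2023-06-07 to 2024-03-26, the deadline is extended by 293 days to 2025-02-18.
The other events in the timeline have no effect on the limitation period under the stated rules.
Filing on 2024-11-27 beat the 2025-02-18 deadline — the action is timely.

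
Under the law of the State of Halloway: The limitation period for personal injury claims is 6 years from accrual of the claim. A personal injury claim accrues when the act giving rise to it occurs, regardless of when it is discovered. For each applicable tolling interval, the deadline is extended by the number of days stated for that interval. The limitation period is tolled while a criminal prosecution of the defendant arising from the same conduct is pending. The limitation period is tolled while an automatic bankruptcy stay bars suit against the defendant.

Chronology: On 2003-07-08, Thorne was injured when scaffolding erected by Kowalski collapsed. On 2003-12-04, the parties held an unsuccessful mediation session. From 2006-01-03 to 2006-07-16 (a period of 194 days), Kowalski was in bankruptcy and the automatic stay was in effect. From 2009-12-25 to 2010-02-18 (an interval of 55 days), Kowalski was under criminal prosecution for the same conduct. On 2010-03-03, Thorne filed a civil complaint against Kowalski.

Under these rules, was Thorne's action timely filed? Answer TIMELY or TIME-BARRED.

TIMELY

The claim accrued on 2003-07-08, when the wrongful act occurred.
The untolled deadline — 6 years after 2003-07-08 — is 2009-07-08.
The period was tolled for 194 days by the automatic bankruptcy stay (2006-01-03 to 2006-07-16), pushing the deadline to 2010-01-18.
The period was tolled for 55 days by the pending criminal prosecution (2009-12-25 to 2010-02-18), pushing the deadline to 2010-03-14.
The other events in the timeline have no effect on the limitation period under the stated rules.
The 2010-03-03 filing precedes the 2010-03-14 deadline; the claim is timely.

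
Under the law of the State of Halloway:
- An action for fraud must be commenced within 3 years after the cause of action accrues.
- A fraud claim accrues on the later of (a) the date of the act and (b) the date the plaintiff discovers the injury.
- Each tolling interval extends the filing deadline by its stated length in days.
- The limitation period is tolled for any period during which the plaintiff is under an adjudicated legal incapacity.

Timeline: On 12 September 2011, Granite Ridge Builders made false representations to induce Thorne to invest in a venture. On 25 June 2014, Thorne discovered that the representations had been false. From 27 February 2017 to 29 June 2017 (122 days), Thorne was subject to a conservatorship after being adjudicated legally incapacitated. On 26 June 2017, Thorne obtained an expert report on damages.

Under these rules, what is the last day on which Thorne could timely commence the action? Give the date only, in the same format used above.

The claim accrued on 25 June 2014 — the later of the 12 September 2011 act and the 25 June 2014 discovery.
The untolled deadline — 3 years after 25 June 2014 — is 25 June 2017.
Because the plaintiff's legal incapacity ran from 27 February 2017 to 29 June 2017, the deadline is extended by 122 days to 25 October 2017.
The other events in the timeline have no effect on the limitation period under the stated rules.

25 October 2017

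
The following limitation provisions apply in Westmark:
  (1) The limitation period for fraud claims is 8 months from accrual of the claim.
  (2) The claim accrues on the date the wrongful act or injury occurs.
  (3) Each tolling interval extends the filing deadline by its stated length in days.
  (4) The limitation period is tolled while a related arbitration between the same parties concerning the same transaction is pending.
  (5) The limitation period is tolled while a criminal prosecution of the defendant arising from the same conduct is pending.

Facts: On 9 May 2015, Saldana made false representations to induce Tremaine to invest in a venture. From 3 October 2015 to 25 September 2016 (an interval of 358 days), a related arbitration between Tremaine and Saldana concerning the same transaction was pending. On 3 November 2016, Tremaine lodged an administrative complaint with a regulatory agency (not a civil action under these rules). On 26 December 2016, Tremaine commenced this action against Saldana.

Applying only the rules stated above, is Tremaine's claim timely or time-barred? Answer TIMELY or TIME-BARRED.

TIMELY

The claim accrued on 9 May 2015, the date of the act.
The untolled deadline — 8 months after 9 May 2015 — is 9 January 2016.
The period was tolled for 358 days by the pending related arbitration (3 October 2015 to 25 September 2016), pushing the deadline to 1 January 2017.
Nothing else in the chronology tolls or restarts the period.
Filing on 26 December 2016 beat the 1 January 2017 deadline — the action is timely.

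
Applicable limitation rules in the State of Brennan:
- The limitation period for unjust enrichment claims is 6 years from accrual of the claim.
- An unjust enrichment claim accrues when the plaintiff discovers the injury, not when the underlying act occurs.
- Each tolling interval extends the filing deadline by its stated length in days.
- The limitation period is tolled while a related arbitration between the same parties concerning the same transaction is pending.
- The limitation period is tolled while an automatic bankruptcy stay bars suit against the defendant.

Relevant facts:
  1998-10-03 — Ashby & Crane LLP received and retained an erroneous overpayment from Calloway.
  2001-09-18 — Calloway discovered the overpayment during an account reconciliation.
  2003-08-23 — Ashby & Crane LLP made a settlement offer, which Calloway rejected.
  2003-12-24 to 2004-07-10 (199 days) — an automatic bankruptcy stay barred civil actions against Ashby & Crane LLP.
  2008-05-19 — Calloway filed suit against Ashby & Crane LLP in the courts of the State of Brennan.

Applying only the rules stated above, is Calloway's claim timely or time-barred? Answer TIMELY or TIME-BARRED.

TIME-BARRED

The claim did not accrue until Calloway discovered the injury on 2001-09-18; the 1998-10-03 act date does not start the clock under the stated rule.
The untolled deadline — 6 years after 2001-09-18 — is 2007-09-18.
Because the automatic bankruptcy stay ran from 2003-12-24 to 2004-07-10, the deadline is extended by 199 days to 2008-04-04.
None of the other events listed affects the running of the period under the stated rules.
The 2008-05-19 filing falls after the 2008-04-04 deadline; the claim is time-barred.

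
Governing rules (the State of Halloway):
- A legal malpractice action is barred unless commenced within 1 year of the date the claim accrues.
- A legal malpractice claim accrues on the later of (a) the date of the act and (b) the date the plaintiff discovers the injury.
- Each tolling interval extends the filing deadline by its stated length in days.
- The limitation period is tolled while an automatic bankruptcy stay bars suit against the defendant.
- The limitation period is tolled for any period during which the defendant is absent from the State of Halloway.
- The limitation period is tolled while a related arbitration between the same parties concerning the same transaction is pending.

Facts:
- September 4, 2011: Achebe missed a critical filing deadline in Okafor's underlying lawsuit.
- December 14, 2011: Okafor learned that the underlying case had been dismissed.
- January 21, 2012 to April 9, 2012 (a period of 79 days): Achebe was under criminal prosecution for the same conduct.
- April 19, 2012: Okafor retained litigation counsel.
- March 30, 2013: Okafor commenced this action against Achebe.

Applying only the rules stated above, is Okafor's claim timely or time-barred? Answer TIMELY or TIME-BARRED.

TIME-BARRED

The claim accrued on December 14, 2011 — the later of the September 4, 2011 act and the December 14, 2011 discovery.
Adding the 1 year base period to December 14, 2011 gives a deadline of December 14, 2012, before any tolling.
Although a criminal prosecution ran from January 21, 2012 to April 9, 2012, the stated rules do not make that a tolling event, so it is disregarded.
None of the other events listed affects the running of the period under the stated rules.
Okafor filed on March 30, 2013, after the December 14, 2012 deadline, so the action is time-barred.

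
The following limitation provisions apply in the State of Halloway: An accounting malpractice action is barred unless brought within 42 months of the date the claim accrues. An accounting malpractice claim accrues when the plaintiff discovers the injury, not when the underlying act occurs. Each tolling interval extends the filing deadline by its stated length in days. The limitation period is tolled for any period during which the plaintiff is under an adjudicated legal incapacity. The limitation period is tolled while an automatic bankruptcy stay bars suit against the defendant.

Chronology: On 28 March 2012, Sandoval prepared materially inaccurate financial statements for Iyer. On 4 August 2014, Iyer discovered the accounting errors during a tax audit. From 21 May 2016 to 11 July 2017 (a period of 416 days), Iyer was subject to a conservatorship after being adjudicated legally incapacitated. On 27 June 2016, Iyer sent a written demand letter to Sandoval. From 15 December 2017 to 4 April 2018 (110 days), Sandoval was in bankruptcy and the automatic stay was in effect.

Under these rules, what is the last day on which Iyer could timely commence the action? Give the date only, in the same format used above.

15 July 2019

Under the discovery rule, the claim accrued on 4 August 2014, when Iyer discovered the injury — not on the 28 March 2012 date of the underlying act.
Adding the 42 months base period to 4 August 2014 gives a deadline of 4 February 2018, before any tolling.
Because the plaintiff's legal incapacity ran from 21 May 2016 to 11 July 2017, the deadline is extended by 416 days to 27 March 2019.
The automatic bankruptcy stay from 15 December 2017 to 4 April 2018 tolled the period for 110 days, extending the deadline to 15 July 2019.
The other events in the timeline have no effect on the limitation period under the stated rules.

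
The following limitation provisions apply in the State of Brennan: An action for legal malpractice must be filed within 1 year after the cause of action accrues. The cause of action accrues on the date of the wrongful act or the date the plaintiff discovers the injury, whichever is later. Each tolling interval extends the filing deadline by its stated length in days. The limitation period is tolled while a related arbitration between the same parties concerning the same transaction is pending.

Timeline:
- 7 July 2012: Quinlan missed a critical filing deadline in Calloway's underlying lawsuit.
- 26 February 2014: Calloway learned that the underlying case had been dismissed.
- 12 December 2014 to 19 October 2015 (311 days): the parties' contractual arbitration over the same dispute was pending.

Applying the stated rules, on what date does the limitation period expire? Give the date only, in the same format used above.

The claim accrued on 26 February 2014 — the later of the 7 July 2012 act and the 26 February 2014 discovery.
Adding the 1 year base period to 26 February 2014 gives a deadline of 26 February 2015, before any tolling.
The pending related arbitration from 12 December 2014 to 19 October 2015 tolled the period for 311 days, extending the deadline to 3 January 2016.

3 January 2016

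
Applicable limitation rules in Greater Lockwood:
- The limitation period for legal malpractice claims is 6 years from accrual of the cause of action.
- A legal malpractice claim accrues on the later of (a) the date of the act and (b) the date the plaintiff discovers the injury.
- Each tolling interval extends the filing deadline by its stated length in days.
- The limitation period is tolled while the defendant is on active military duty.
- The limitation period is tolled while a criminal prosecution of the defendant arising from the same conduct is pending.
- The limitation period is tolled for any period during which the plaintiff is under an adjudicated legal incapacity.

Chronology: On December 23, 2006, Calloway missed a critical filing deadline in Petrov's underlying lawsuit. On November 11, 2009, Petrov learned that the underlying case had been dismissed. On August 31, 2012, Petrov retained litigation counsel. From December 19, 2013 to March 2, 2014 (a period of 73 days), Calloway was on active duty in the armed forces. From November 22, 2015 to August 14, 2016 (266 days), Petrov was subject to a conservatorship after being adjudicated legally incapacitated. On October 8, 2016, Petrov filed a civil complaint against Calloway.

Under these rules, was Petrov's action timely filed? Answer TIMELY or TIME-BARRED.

TIMELY

The claim accrued on November 11, 2009 — the later of the December 23, 2006 act and the November 11, 2009 discovery.
Adding the 6 years base period to November 11, 2009 gives a deadline of November 11, 2015, before any tolling.
The period was tolled for 73 days by the defendant's active military service (December 19, 2013 to March 2, 2014), pushing the deadline to January 23, 2016.
Because the plaintiff's legal incapacity ran from November 22, 2015 to August 14, 2016, the deadline is extended by 266 days to October 15, 2016.
None of the other events listed affects the running of the period under the stated rules.
Petrov filed on October 8, 2016, before the October 15, 2016 deadline, so the action is timely.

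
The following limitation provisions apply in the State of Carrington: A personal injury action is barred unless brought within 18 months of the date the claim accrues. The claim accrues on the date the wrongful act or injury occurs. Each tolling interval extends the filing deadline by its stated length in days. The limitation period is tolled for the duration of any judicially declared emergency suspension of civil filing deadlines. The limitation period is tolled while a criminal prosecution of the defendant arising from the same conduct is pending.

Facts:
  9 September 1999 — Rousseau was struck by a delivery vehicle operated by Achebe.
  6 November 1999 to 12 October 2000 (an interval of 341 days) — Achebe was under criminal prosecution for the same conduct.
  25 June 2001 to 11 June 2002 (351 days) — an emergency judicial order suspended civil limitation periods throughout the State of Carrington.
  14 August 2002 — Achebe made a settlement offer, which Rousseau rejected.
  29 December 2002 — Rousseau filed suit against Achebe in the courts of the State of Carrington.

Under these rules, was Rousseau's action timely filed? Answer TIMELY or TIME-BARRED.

The claim accrued on 9 September 1999, the date of the act.
The untolled deadline — 18 months after 9 September 1999 — is 9 March 2001.
Because the pending criminal prosecution ran from 6 November 1999 to 12 October 2000, the deadline is extended by 341 days to 13 February 2002.
Because the emergency suspension of filing deadlines ran from 25 June 2001 to 11 June 2002, the deadline is extended by 351 days to 30 January 2003.
The other events in the timeline have no effect on the limitation period under the stated rules.
The 29 December 2002 filing precedes the 30 January 2003 deadline; the claim is timely.

TIMELY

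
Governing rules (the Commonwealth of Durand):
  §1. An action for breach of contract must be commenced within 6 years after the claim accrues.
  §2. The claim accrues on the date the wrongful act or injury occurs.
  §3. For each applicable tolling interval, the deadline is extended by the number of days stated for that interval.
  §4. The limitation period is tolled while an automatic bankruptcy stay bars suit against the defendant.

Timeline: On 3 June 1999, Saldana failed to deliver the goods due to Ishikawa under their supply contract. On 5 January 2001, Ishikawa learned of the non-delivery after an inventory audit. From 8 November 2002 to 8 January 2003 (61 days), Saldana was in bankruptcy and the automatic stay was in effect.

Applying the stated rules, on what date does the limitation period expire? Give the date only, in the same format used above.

3 August 2005

Accrual is governed by the date of the act, so the period began to run on 3 June 1999; the later discovery on 5 January 2001 is irrelevant under the stated rule.
Adding the 6 years base period to 3 June 1999 gives a deadline of 3 June 2005, before any tolling.
The automatic bankruptcy stay from 8 November 2002 to 8 January 2003 tolled the period for 61 days, extending the deadline to 3 August 2005.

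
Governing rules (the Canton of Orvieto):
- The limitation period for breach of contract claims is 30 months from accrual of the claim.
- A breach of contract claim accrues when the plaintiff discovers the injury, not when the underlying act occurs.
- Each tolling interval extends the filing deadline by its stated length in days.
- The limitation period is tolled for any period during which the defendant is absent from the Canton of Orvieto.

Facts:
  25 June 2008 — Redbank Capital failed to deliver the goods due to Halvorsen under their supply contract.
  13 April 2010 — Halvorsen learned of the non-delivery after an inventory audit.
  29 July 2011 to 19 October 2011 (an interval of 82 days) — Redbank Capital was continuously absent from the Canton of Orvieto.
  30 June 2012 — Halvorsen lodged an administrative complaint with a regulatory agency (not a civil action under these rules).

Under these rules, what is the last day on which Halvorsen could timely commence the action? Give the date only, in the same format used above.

3 January 2013

The claim did not accrue until Halvorsen discovered the injury on 13 April 2010; the 25 June 2008 act date does not start the clock under the stated rule.
30 months from 13 April 2010 is 13 October 2012.
The defendant's absence from the jurisdiction from 29 July 2011 to 19 October 2011 tolled the period for 82 days, extending the deadline to 3 January 2013.
None of the other events listed affects the running of the period under the stated rules.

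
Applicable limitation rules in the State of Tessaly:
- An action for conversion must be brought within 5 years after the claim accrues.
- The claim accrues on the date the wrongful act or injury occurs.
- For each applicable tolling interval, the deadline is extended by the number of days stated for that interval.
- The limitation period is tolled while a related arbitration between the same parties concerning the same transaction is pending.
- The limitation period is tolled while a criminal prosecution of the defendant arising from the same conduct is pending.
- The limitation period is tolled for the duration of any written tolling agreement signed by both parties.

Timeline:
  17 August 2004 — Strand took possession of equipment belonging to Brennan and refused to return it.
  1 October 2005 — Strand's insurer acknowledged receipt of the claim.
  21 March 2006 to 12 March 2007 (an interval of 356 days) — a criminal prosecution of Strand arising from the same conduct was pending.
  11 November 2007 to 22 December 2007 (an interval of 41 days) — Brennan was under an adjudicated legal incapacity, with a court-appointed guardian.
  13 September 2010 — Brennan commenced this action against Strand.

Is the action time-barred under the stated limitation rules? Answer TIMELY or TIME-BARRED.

The limitation period began to run on 17 August 2004.
5 years from 17 August 2004 is 17 August 2009.
The pending criminal prosecution from 21 March 2006 to 12 March 2007 tolled the period for 356 days, extending the deadline to 8 August 2010.
No stated provision tolls the period for the plaintiff's incapacity, so the interval from 11 November 2007 to 22 December 2007 has no effect on the deadline.
None of the other events listed affects the running of the period under the stated rules.
Filing on 13 September 2010 missed the 8 August 2010 deadline — the action is time-barred.

TIME-BARRED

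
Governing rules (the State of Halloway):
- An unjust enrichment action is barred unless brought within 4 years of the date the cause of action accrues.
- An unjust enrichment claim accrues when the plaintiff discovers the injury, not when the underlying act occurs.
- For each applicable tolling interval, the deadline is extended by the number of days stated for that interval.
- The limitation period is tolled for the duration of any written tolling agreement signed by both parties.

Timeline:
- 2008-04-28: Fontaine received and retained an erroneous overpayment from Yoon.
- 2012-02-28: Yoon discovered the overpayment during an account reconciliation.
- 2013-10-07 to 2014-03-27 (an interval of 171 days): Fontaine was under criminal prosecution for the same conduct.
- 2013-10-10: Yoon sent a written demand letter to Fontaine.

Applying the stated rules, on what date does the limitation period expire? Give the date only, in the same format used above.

Under the discovery rule, the claim accrued on 2012-02-28, when Yoon discovered the injury — not on the 2008-04-28 date of the underlying act.
4 years from 2012-02-28 is 2016-02-28.
The pending criminal prosecution from 2013-10-07 to 2014-03-27 does not toll the period, because no stated rule makes a criminal prosecution a tolling event.
The other events in the timeline have no effect on the limitation period under the stated rules.

2016-02-28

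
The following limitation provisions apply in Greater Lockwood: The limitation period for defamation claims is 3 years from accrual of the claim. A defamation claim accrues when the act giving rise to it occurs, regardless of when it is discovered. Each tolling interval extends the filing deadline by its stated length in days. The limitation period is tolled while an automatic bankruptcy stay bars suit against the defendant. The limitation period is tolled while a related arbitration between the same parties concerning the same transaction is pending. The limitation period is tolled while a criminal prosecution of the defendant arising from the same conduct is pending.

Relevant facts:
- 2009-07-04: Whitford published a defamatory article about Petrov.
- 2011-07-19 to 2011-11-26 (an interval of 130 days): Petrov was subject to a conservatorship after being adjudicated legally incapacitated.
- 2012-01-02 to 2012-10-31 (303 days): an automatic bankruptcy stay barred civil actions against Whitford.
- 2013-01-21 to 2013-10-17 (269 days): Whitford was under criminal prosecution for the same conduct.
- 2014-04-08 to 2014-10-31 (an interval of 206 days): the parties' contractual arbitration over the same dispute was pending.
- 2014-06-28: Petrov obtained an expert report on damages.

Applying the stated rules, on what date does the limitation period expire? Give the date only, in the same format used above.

The claim accrued on 2009-07-04, when the wrongful act occurred.
3 years from 2009-07-04 is 2012-07-04.
The automatic bankruptcy stay from 2012-01-02 to 2012-10-31 tolled the period for 303 days, extending the deadline to 2013-05-03.
The pending criminal prosecution from 2013-01-21 to 2013-10-17 tolled the period for 269 days, extending the deadline to 2014-01-27.
The pending related arbitration from 2014-04-08 to 2014-10-31 began after the period had already run on 2014-01-27, so it has no tolling effect.
No stated provision tolls the period for the plaintiff's incapacity, so the interval from 2011-07-19 to 2011-11-26 has no effect on the deadline.
The other events in the timeline have no effect on the limitation period under the stated rules.

2014-01-27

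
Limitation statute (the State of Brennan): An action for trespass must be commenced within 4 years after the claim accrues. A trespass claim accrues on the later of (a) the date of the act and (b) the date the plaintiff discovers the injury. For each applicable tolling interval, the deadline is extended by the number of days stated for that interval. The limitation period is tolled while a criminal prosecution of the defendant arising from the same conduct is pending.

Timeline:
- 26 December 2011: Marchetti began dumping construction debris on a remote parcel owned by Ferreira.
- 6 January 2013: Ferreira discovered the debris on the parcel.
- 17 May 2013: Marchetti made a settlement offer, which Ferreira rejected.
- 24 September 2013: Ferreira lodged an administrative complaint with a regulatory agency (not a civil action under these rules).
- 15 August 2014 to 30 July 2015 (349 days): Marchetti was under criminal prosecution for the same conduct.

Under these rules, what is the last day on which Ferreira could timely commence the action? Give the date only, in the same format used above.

21 December 2017

The claim accrued on 6 January 2013 — the later of the 26 December 2011 act and the 6 January 2013 discovery.
The untolled deadline — 4 years after 6 January 2013 — is 6 January 2017.
Because the pending criminal prosecution ran from 15 August 2014 to 30 July 2015, the deadline is extended by 349 days to 21 December 2017.
Nothing else in the chronology tolls or restarts the period.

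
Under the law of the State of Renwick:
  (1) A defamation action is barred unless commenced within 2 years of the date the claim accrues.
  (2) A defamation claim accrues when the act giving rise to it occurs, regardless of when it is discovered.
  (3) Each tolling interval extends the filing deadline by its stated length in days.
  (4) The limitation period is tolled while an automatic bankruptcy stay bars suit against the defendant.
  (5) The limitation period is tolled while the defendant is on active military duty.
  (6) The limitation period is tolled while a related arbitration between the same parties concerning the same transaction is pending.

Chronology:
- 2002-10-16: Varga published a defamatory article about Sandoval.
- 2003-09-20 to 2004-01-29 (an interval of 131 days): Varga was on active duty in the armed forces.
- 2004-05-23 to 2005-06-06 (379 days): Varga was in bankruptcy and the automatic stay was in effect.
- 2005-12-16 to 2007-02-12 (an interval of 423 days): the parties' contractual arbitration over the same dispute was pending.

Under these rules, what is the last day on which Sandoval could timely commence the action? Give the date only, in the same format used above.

The claim accrued on 2002-10-16, the date of the act.
2 years from 2002-10-16 is 2004-10-16.
The period was tolled for 131 days by the defendant's active military service (2003-09-20 to 2004-01-29), pushing the deadline to 2005-02-24.
Because the automatic bankruptcy stay ran from 2004-05-23 to 2005-06-06, the deadline is extended by 379 days to 2006-03-10.
The period was tolled for 423 days by the pending related arbitration (2005-12-16 to 2007-02-12), pushing the deadline to 2007-05-07.

2007-05-07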